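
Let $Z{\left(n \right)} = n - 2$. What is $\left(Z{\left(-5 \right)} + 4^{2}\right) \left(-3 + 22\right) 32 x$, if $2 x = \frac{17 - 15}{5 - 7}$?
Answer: $-2736$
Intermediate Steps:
$Z{\left(n \right)} = -2 + n$
$x = - \frac{1}{2}$ ($x = \frac{\left(17 - 15\right) \frac{1}{5 - 7}}{2} = \frac{2 \frac{1}{5 - 7}}{2} = \frac{2 \frac{1}{-2}}{2} = \frac{2 \left(- \frac{1}{2}\right)}{2} = \frac{1}{2} \left(-1\right) = - \frac{1}{2} \approx -0.5$)
$\left(Z{\left(-5 \right)} + 4^{2}\right) \left(-3 + 22\right) 32 x = \left(\left(-2 - 5\right) + 4^{2}\right) \left(-3 + 22\right) 32 \left(- \frac{1}{2}\right) = \left(-7 + 16\right) 19 \cdot 32 \left(- \frac{1}{2}\right) = 9 \cdot 19 \cdot 32 \left(- \frac{1}{2}\right) = 171 \cdot 32 \left(- \frac{1}{2}\right) = 5472 \left(- \frac{1}{2}\right) = -2736$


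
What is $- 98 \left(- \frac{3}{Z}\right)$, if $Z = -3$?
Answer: $-98$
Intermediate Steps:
$- 98 \left(- \frac{3}{Z}\right) = - 98 \left(- \frac{3}{-3}\right) = - 98 \left(\left(-3\right) \left(- \frac{1}{3}\right)\right) = \left(-98\right) 1 = -98$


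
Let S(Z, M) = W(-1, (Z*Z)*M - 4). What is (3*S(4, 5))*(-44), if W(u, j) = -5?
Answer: 660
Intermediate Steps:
S(Z, M) = -5
(3*S(4, 5))*(-44) = (3*(-5))*(-44) = -15*(-44) = 660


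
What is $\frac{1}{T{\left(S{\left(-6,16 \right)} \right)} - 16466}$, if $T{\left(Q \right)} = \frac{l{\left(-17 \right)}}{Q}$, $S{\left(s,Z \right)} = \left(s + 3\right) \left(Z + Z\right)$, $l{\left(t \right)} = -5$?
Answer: $- \frac{96}{1580731} \approx -6.0731 \cdot 10^{-5}$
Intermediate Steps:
$S{\left(s,Z \right)} = 2 Z \left(3 + s\right)$ ($S{\left(s,Z \right)} = \left(3 + s\right) 2 Z = 2 Z \left(3 + s\right)$)
$T{\left(Q \right)} = - \frac{5}{Q}$
$\frac{1}{T{\left(S{\left(-6,16 \right)} \right)} - 16466} = \frac{1}{- \frac{5}{2 \cdot 16 \left(3 - 6\right)} - 16466} = \frac{1}{- \frac{5}{2 \cdot 16 \left(-3\right)} - 16466} = \frac{1}{- \frac{5}{-96} - 16466} = \frac{1}{\left(-5\right) \left(- \frac{1}{96}\right) - 16466} = \frac{1}{\frac{5}{96} - 16466} = \frac{1}{- \frac{1580731}{96}} = - \frac{96}{1580731}$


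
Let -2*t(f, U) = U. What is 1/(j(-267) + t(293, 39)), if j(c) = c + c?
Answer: -2/1107 ≈ -0.0018067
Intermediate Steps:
t(f, U) = -U/2
j(c) = 2*c
1/(j(-267) + t(293, 39)) = 1/(2*(-267) - ½*39) = 1/(-534 - 39/2) = 1/(-1107/2) = -2/1107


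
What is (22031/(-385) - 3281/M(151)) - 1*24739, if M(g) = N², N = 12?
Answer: -1375965809/55440 ≈ -24819.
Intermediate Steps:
M(g) = 144 (M(g) = 12² = 144)
(22031/(-385) - 3281/M(151)) - 1*24739 = (22031/(-385) - 3281/144) - 1*24739 = (22031*(-1/385) - 3281*1/144) - 24739 = (-22031/385 - 3281/144) - 24739 = -4435649/55440 - 24739 = -1375965809/55440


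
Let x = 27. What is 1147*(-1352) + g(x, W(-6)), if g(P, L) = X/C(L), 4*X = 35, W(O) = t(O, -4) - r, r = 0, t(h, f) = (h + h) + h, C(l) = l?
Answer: -111653603/72 ≈ -1.5507e+6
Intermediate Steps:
t(h, f) = 3*h (t(h, f) = 2*h + h = 3*h)
W(O) = 3*O (W(O) = 3*O - 1*0 = 3*O + 0 = 3*O)
X = 35/4 (X = (¼)*35 = 35/4 ≈ 8.7500)
g(P, L) = 35/(4*L)
1147*(-1352) + g(x, W(-6)) = 1147*(-1352) + 35/(4*((3*(-6)))) = -1550744 + (35/4)/(-18) = -1550744 + (35/4)*(-1/18) = -1550744 - 35/72 = -111653603/72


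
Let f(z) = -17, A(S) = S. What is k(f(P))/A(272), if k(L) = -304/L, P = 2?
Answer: 19/289 ≈ 0.065744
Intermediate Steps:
k(f(P))/A(272) = -304/(-17)/272 = -304*(-1/17)*(1/272) = (304/17)*(1/272) = 19/289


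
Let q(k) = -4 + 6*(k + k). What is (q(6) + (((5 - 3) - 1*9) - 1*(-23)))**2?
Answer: 7056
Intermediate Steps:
q(k) = -4 + 12*k (q(k) = -4 + 6*(2*k) = -4 + 12*k)
(q(6) + (((5 - 3) - 1*9) - 1*(-23)))**2 = ((-4 + 12*6) + (((5 - 3) - 1*9) - 1*(-23)))**2 = ((-4 + 72) + ((2 - 9) + 23))**2 = (68 + (-7 + 23))**2 = (68 + 16)**2 = 84**2 = 7056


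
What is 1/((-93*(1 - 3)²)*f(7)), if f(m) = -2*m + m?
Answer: 1/2604 ≈ 0.00038402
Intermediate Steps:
f(m) = -m
1/((-93*(1 - 3)²)*f(7)) = 1/((-93*(1 - 3)²)*(-1*7)) = 1/(-93*(-2)²*(-7)) = 1/(-93*4*(-7)) = 1/(-372*(-7)) = 1/2604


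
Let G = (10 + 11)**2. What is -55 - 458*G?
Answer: -202033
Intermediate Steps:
G = 441 (G = 21**2 = 441)
-55 - 458*G = -55 - 458*441 = -55 - 201978 = -202033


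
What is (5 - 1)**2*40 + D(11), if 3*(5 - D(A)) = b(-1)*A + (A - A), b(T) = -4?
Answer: 1979/3 ≈ 659.67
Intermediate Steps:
D(A) = 5 + 4*A/3 (D(A) = 5 - (-4*A + (A - A))/3 = 5 - (-4*A + 0)/3 = 5 - (-4)*A/3 = 5 + 4*A/3)
(5 - 1)**2*40 + D(11) = (5 - 1)**2*40 + (5 + (4/3)*11) = 4**2*40 + (5 + 44/3) = 16*40 + 59/3 = 640 + 59/3 = 1979/3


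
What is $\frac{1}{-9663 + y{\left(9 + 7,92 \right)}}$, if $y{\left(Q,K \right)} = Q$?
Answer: $- \frac{1}{9647} \approx -0.00010366$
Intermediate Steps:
$\frac{1}{-9663 + y{\left(9 + 7,92 \right)}} = \frac{1}{-9663 + \left(9 + 7\right)} = \frac{1}{-9663 + 16} = \frac{1}{-9647} = - \frac{1}{9647}$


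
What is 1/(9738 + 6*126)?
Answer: 1/10494 ≈ 9.5293e-5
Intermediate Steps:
1/(9738 + 6*126) = 1/(9738 + 756) = 1/10494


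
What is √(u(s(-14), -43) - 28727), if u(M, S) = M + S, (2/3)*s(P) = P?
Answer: 3*I*√3199 ≈ 169.68*I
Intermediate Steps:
s(P) = 3*P/2
√(u(s(-14), -43) - 28727) = √(((3/2)*(-14) - 43) - 28727) = √((-21 - 43) - 28727) = √(-64 - 28727) = √(-28791) = 3*I*√3199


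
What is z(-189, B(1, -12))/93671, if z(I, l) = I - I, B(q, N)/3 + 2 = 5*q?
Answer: 0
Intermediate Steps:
B(q, N) = -6 + 15*q (B(q, N) = -6 + 3*(5*q) = -6 + 15*q)
z(I, l) = 0
z(-189, B(1, -12))/93671 = 0/93671 = 0*(1/93671) = 0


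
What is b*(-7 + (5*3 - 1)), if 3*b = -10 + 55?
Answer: 105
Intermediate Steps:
b = 15 (b = (-10 + 55)/3 = (⅓)*45 = 15)
b*(-7 + (5*3 - 1)) = 15*(-7 + (5*3 - 1)) = 15*(-7 + (15 - 1)) = 15*(-7 + 14) = 15*7 = 105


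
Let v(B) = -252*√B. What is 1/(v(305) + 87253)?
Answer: 87253/7593717289 + 252*√305/7593717289 ≈ 1.2070e-5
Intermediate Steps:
1/(v(305) + 87253) = 1/(-252*√305 + 87253) = 1/(87253 - 252*√305)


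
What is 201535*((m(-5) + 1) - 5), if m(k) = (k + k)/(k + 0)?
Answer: -403070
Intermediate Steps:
m(k) = 2 (m(k) = (2*k)/k = 2)
201535*((m(-5) + 1) - 5) = 201535*((2 + 1) - 5) = 201535*(3 - 5) = 201535*(-2) = -403070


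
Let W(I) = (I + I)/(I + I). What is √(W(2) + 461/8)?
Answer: √938/4 ≈ 7.6567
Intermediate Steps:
W(I) = 1 (W(I) = (2*I)/((2*I)) = (2*I)*(1/(2*I)) = 1)
√(W(2) + 461/8) = √(1 + 461/8) = √(469/8) = √938/4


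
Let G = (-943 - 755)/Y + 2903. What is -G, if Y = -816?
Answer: -395091/136 ≈ -2905.1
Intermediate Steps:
G = 395091/136 (G = (-943 - 755)/(-816) + 2903 = -1698*(-1/816) + 2903 = 283/136 + 2903 = 395091/136 ≈ 2905.1)
-G = -1*395091/136 = -395091/136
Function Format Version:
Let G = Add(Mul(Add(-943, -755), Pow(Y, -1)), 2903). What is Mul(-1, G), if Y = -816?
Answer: Rational(-395091, 136) ≈ -2905.1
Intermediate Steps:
G = Rational(395091, 136) (G = Add(Mul(Add(-943, -755), Pow(-816, -1)), 2903) = Add(Mul(-1698, Rational(-1, 816)), 2903) = Add(Rational(283, 136), 2903) = Rational(395091, 136) ≈ 2905.1)
Mul(-1, G) = Mul(-1, Rational(395091, 136)) = Rational(-395091, 136)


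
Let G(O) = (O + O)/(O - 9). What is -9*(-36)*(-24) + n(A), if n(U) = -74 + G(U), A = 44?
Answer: -274662/35 ≈ -7847.5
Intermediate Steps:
G(O) = 2*O/(-9 + O) (G(O) = (2*O)/(-9 + O) = 2*O/(-9 + O))
n(U) = -74 + 2*U/(-9 + U)
-9*(-36)*(-24) + n(A) = -9*(-36)*(-24) + 18*(37 - 4*44)/(-9 + 44) = 324*(-24) + 18*(37 - 176)/35 = -7776 + 18*(1/35)*(-139) = -7776 - 2502/35 = -274662/35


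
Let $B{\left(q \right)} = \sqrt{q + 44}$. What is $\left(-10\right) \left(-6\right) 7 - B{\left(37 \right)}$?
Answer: $411$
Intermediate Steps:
$B{\left(q \right)} = \sqrt{44 + q}$
$\left(-10\right) \left(-6\right) 7 - B{\left(37 \right)} = \left(-10\right) \left(-6\right) 7 - \sqrt{44 + 37} = 60 \cdot 7 - \sqrt{81} = 420 - 9 = 411$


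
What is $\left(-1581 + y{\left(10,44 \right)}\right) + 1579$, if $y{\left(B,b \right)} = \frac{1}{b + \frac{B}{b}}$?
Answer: $- \frac{1924}{973} \approx -1.9774$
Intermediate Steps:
$\left(-1581 + y{\left(10,44 \right)}\right) + 1579 = \left(-1581 + \frac{44}{10 + 44^{2}}\right) + 1579 = \left(-1581 + \frac{44}{10 + 1936}\right) + 1579 = \left(-1581 + \frac{44}{1946}\right) + 1579 = \left(-1581 + 44 \cdot \frac{1}{1946}\right) + 1579 = \left(-1581 + \frac{22}{973}\right) + 1579 = - \frac{1538291}{973} + 1579 = - \frac{1924}{973}$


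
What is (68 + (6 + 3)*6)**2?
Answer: 14884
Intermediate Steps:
(68 + (6 + 3)*6)**2 = (68 + 9*6)**2 = (68 + 54)**2 = 122**2 = 14884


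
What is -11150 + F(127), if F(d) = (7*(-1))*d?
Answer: -12039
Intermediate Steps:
F(d) = -7*d
-11150 + F(127) = -11150 - 7*127 = -11150 - 889 = -12039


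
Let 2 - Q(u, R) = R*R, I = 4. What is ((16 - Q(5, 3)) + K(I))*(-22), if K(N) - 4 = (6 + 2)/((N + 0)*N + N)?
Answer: -3014/5 ≈ -602.80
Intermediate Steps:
Q(u, R) = 2 - R² (Q(u, R) = 2 - R*R = 2 - R²)
K(N) = 4 + 8/(N + N²) (K(N) = 4 + (6 + 2)/((N + 0)*N + N) = 4 + 8/(N*N + N) = 4 + 8/(N² + N) = 4 + 8/(N + N²))
((16 - Q(5, 3)) + K(I))*(-22) = ((16 - (2 - 1*3²)) + 4*(2 + 4 + 4²)/(4*(1 + 4)))*(-22) = ((16 - (2 - 1*9)) + 4*(¼)*(2 + 4 + 16)/5)*(-22) = ((16 - (2 - 9)) + 4*(¼)*(⅕)*22)*(-22) = ((16 - 1*(-7)) + 22/5)*(-22) = ((16 + 7) + 22/5)*(-22) = (23 + 22/5)*(-22) = (137/5)*(-22) = -3014/5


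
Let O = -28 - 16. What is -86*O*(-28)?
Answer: -105952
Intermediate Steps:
O = -44
-86*O*(-28) = -86*(-44)*(-28) = 3784*(-28) = -105952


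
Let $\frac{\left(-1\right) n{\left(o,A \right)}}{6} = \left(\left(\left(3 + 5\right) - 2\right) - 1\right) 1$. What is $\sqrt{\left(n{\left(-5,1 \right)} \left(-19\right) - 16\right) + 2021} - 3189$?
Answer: $-3189 + 5 \sqrt{103} \approx -3138.3$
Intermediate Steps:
$n{\left(o,A \right)} = -30$ ($n{\left(o,A \right)} = - 6 \left(\left(\left(3 + 5\right) - 2\right) - 1\right) 1 = - 6 \left(\left(8 - 2\right) - 1\right) 1 = - 6 \left(6 - 1\right) 1 = - 6 \cdot 5 \cdot 1 = \left(-6\right) 5 = -30$)
$\sqrt{\left(n{\left(-5,1 \right)} \left(-19\right) - 16\right) + 2021} - 3189 = \sqrt{\left(\left(-30\right) \left(-19\right) - 16\right) + 2021} - 3189 = \sqrt{\left(570 - 16\right) + 2021} - 3189 = \sqrt{554 + 2021} - 3189 = \sqrt{2575} - 3189 = 5 \sqrt{103} - 3189 = -3189 + 5 \sqrt{103}$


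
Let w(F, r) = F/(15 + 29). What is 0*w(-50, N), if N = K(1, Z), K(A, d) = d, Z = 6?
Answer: 0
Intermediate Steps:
N = 6
w(F, r) = F/44
0*w(-50, N) = 0*((1/44)*(-50)) = 0*(-25/22) = 0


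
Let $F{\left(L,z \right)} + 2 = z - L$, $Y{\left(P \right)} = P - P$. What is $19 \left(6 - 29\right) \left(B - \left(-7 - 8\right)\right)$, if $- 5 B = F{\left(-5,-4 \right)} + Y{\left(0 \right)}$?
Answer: $- \frac{33212}{5} \approx -6642.4$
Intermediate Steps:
$Y{\left(P \right)} = 0$
$F{\left(L,z \right)} = -2 + z - L$ ($F{\left(L,z \right)} = -2 - \left(L - z\right) = -2 + z - L$)
$B = \frac{1}{5}$ ($B = - \frac{\left(-2 - 4 - -5\right) + 0}{5} = - \frac{\left(-2 - 4 + 5\right) + 0}{5} = - \frac{-1 + 0}{5} = \left(- \frac{1}{5}\right) \left(-1\right) = \frac{1}{5} \approx 0.2$)
$19 \left(6 - 29\right) \left(B - \left(-7 - 8\right)\right) = 19 \left(6 - 29\right) \left(\frac{1}{5} - \left(-7 - 8\right)\right) = 19 \left(-23\right) \left(\frac{1}{5} - \left(-7 - 8\right)\right) = - 437 \left(\frac{1}{5} - -15\right) = - 437 \left(\frac{1}{5} + 15\right) = \left(-437\right) \frac{76}{5} = - \frac{33212}{5}$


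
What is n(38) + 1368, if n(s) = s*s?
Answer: 2812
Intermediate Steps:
n(s) = s²
n(38) + 1368 = 38² + 1368 = 1444 + 1368 = 2812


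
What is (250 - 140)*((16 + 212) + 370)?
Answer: 65780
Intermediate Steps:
(250 - 140)*((16 + 212) + 370) = 110*(228 + 370) = 110*598 = 65780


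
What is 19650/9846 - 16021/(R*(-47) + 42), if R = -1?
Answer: -25998986/146049 ≈ -178.02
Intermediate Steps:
19650/9846 - 16021/(R*(-47) + 42) = 19650/9846 - 16021/(-1*(-47) + 42) = 19650*(1/9846) - 16021/(47 + 42) = 3275/1641 - 16021/89 = -25998986/146049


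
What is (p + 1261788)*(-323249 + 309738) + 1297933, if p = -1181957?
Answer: -1077298708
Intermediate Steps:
(p + 1261788)*(-323249 + 309738) + 1297933 = (-1181957 + 1261788)*(-323249 + 309738) + 1297933 = 79831*(-13511) + 1297933 = -1078596641 + 1297933 = -1077298708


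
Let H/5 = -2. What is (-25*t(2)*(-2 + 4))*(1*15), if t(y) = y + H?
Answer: 6000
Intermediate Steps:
H = -10 (H = 5*(-2) = -10)
t(y) = -10 + y (t(y) = y - 10 = -10 + y)
(-25*t(2)*(-2 + 4))*(1*15) = (-25*(-10 + 2)*(-2 + 4))*(1*15) = -(-200)*2*15 = -25*(-16)*15 = 400*15 = 6000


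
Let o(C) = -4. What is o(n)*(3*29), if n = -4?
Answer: -348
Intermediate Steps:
o(n)*(3*29) = -12*29 = -4*87 = -348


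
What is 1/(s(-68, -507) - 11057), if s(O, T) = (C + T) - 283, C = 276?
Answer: -1/11571 ≈ -8.6423e-5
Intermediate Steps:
s(O, T) = -7 + T (s(O, T) = (276 + T) - 283 = -7 + T)
1/(s(-68, -507) - 11057) = 1/((-7 - 507) - 11057) = 1/(-514 - 11057) = 1/(-11571) = -1/11571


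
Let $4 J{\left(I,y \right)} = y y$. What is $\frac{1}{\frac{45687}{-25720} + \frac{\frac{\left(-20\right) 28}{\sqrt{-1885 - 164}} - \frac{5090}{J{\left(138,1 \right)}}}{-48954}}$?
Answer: $- \frac{157824943119392308920}{214708419654799320607} + \frac{647679435072000 i \sqrt{2049}}{214708419654799320607} \approx -0.73507 + 0.00013655 i$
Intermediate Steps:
$J{\left(I,y \right)} = \frac{y^{2}}{4}$ ($J{\left(I,y \right)} = \frac{y y}{4} = \frac{y^{2}}{4}$)
$\frac{1}{\frac{45687}{-25720} + \frac{\frac{\left(-20\right) 28}{\sqrt{-1885 - 164}} - \frac{5090}{J{\left(138,1 \right)}}}{-48954}} = \frac{1}{\frac{45687}{-25720} + \frac{\frac{\left(-20\right) 28}{\sqrt{-1885 - 164}} - \frac{5090}{\frac{1}{4} \cdot 1^{2}}}{-48954}} = \frac{1}{45687 \left(- \frac{1}{25720}\right) + \left(- \frac{560}{\sqrt{-2049}} - \frac{5090}{\frac{1}{4} \cdot 1}\right) \left(- \frac{1}{48954}\right)} = \frac{1}{- \frac{45687}{25720} + \left(- \frac{560}{i \sqrt{2049}} - 5090 \frac{1}{\frac{1}{4}}\right) \left(- \frac{1}{48954}\right)} = \frac{1}{- \frac{45687}{25720} + \left(- 560 \left(- \frac{i \sqrt{2049}}{2049}\right) - 20360\right) \left(- \frac{1}{48954}\right)} = \frac{1}{- \frac{45687}{25720} + \left(\frac{560 i \sqrt{2049}}{2049} - 20360\right) \left(- \frac{1}{48954}\right)} = \frac{1}{- \frac{45687}{25720} + \left(-20360 + \frac{560 i \sqrt{2049}}{2049}\right) \left(- \frac{1}{48954}\right)} = \frac{1}{- \frac{45687}{25720} + \left(\frac{10180}{24477} - \frac{280 i \sqrt{2049}}{50153373}\right)} = \frac{1}{- \frac{856451099}{629548440} - \frac{280 i \sqrt{2049}}{50153373}}$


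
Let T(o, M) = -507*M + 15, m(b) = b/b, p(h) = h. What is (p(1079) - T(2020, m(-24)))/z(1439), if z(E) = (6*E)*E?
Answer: 1571/12424326 ≈ 0.00012645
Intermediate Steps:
z(E) = 6*E**2
m(b) = 1
T(o, M) = 15 - 507*M
(p(1079) - T(2020, m(-24)))/z(1439) = (1079 - (15 - 507*1))/((6*1439**2)) = (1079 - (15 - 507))/((6*2070721)) = (1079 - 1*(-492))/12424326 = (1079 + 492)*(1/12424326) = 1571*(1/12424326) = 1571/12424326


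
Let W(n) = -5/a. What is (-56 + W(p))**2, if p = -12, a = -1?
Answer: 2601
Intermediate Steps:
W(n) = 5 (W(n) = -5/(-1) = -5*(-1) = 5)
(-56 + W(p))**2 = (-56 + 5)**2 = (-51)**2 = 2601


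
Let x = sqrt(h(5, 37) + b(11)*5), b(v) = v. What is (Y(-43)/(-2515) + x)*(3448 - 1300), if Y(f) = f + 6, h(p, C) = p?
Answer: 79476/2515 + 4296*sqrt(15) ≈ 16670.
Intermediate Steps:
Y(f) = 6 + f
x = 2*sqrt(15) (x = sqrt(5 + 11*5) = sqrt(5 + 55) = sqrt(60) = 2*sqrt(15) ≈ 7.7460)
(Y(-43)/(-2515) + x)*(3448 - 1300) = ((6 - 43)/(-2515) + 2*sqrt(15))*(3448 - 1300) = (-37*(-1/2515) + 2*sqrt(15))*2148 = (37/2515 + 2*sqrt(15))*2148 = 79476/2515 + 4296*sqrt(15)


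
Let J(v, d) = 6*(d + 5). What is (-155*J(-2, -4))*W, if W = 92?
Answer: -85560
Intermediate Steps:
J(v, d) = 30 + 6*d (J(v, d) = 6*(5 + d) = 30 + 6*d)
(-155*J(-2, -4))*W = -155*(30 + 6*(-4))*92 = -155*(30 - 24)*92 = -155*6*92 = -930*92 = -85560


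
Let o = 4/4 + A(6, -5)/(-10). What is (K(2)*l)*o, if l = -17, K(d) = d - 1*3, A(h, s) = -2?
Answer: 102/5 ≈ 20.400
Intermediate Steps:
K(d) = -3 + d (K(d) = d - 3 = -3 + d)
o = 6/5 (o = 4/4 - 2/(-10) = 4*(¼) - 2*(-⅒) = 1 + ⅕ = 6/5 ≈ 1.2000)
(K(2)*l)*o = ((-3 + 2)*(-17))*(6/5) = -1*(-17)*(6/5) = 17*(6/5) = 102/5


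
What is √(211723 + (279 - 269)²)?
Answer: √211823 ≈ 460.24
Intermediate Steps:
√(211723 + (279 - 269)²) = √(211723 + 10²) = √(211723 + 100) = √211823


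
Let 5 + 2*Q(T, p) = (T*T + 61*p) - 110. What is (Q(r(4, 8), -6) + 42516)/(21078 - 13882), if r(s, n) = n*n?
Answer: 88647/14392 ≈ 6.1595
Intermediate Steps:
r(s, n) = n²
Q(T, p) = -115/2 + T²/2 + 61*p/2 (Q(T, p) = -5/2 + ((T*T + 61*p) - 110)/2 = -5/2 + ((T² + 61*p) - 110)/2 = -5/2 + (-110 + T² + 61*p)/2 = -5/2 + (-55 + T²/2 + 61*p/2) = -115/2 + T²/2 + 61*p/2)
(Q(r(4, 8), -6) + 42516)/(21078 - 13882) = ((-115/2 + (8²)²/2 + (61/2)*(-6)) + 42516)/(21078 - 13882) = ((-115/2 + (½)*64² - 183) + 42516)/7196 = ((-115/2 + (½)*4096 - 183) + 42516)*(1/7196) = ((-115/2 + 2048 - 183) + 42516)*(1/7196) = (3615/2 + 42516)*(1/7196) = (88647/2)*(1/7196) = 88647/14392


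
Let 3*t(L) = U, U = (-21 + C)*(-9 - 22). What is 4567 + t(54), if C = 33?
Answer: 4443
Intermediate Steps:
U = -372 (U = (-21 + 33)*(-9 - 22) = 12*(-31) = -372)
t(L) = -124 (t(L) = (1/3)*(-372) = -124)
4567 + t(54) = 4567 - 124 = 4443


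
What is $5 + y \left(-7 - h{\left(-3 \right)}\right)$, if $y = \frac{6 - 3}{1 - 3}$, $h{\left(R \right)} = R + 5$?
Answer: $\frac{37}{2} \approx 18.5$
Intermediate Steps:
$h{\left(R \right)} = 5 + R$
$y = - \frac{3}{2}$ ($y = \frac{3}{-2} = 3 \left(- \frac{1}{2}\right) = - \frac{3}{2} \approx -1.5$)
$5 + y \left(-7 - h{\left(-3 \right)}\right) = 5 - \frac{3 \left(-7 - \left(5 - 3\right)\right)}{2} = 5 - \frac{3 \left(-7 - 2\right)}{2} = 5 - - \frac{27}{2} = 5 + \frac{27}{2} = \frac{37}{2}$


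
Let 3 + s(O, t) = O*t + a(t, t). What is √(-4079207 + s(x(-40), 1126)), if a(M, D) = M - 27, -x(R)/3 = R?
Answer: I*√3942991 ≈ 1985.7*I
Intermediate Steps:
x(R) = -3*R
a(M, D) = -27 + M
s(O, t) = -30 + t + O*t (s(O, t) = -3 + (O*t + (-27 + t)) = -3 + (-27 + t + O*t) = -30 + t + O*t)
√(-4079207 + s(x(-40), 1126)) = √(-4079207 + (-30 + 1126 - 3*(-40)*1126)) = √(-4079207 + (-30 + 1126 + 120*1126)) = √(-4079207 + (-30 + 1126 + 135120)) = √(-4079207 + 136216) = √(-3942991) = I*√3942991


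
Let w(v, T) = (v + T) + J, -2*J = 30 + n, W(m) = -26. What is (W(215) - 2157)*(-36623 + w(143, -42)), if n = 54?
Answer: 79819212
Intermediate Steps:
J = -42 (J = -(30 + 54)/2 = -½*84 = -42)
w(v, T) = -42 + T + v (w(v, T) = (v + T) - 42 = (T + v) - 42 = -42 + T + v)
(W(215) - 2157)*(-36623 + w(143, -42)) = (-26 - 2157)*(-36623 + (-42 - 42 + 143)) = -2183*(-36623 + 59) = -2183*(-36564) = 79819212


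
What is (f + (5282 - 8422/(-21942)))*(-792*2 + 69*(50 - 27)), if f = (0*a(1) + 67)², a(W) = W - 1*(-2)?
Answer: 107201852/3657 ≈ 29314.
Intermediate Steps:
a(W) = 2 + W (a(W) = W + 2 = 2 + W)
f = 4489 (f = (0*(2 + 1) + 67)² = (0*3 + 67)² = (0 + 67)² = 67² = 4489)
(f + (5282 - 8422/(-21942)))*(-792*2 + 69*(50 - 27)) = (4489 + (5282 - 8422/(-21942)))*(-792*2 + 69*(50 - 27)) = (4489 + (5282 - 8422*(-1/21942)))*(-1584 + 69*23) = (4489 + (5282 + 4211/10971))*(-1584 + 1587) = (4489 + 57953033/10971)*3 = (107201852/10971)*3 = 107201852/3657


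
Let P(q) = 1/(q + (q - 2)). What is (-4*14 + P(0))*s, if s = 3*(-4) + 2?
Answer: 565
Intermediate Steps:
P(q) = 1/(-2 + 2*q) (P(q) = 1/(q + (-2 + q)) = 1/(-2 + 2*q))
s = -10 (s = -12 + 2 = -10)
(-4*14 + P(0))*s = (-4*14 + 1/(2*(-1 + 0)))*(-10) = (-56 + (½)/(-1))*(-10) = (-56 + (½)*(-1))*(-10) = (-56 - ½)*(-10) = -113/2*(-10) = 565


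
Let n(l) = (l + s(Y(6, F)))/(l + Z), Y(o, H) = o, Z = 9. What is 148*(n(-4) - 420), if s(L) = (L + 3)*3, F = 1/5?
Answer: -307396/5 ≈ -61479.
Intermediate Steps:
F = ⅕ ≈ 0.20000
s(L) = 9 + 3*L (s(L) = (3 + L)*3 = 9 + 3*L)
n(l) = (27 + l)/(9 + l) (n(l) = (l + (9 + 3*6))/(l + 9) = (l + (9 + 18))/(9 + l) = (l + 27)/(9 + l) = (27 + l)/(9 + l))
148*(n(-4) - 420) = 148*((27 - 4)/(9 - 4) - 420) = 148*(23/5 - 420) = 148*(-2077/5) = -307396/5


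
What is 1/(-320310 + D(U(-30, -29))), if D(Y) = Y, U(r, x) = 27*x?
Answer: -1/321093 ≈ -3.1144e-6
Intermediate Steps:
1/(-320310 + D(U(-30, -29))) = 1/(-320310 + 27*(-29)) = 1/(-320310 - 783) = 1/(-321093) = -1/321093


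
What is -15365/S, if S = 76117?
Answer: -15365/76117 ≈ -0.20186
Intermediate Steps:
-15365/S = -15365/76117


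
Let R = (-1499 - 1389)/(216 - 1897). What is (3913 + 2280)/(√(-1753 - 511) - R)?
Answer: -3758166313/800732931 - 17499937873*I*√566/3202931724 ≈ -4.6934 - 129.99*I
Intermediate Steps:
R = 2888/1681 (R = -2888/(-1681) = -2888*(-1/1681) = 2888/1681 ≈ 1.7180)
(3913 + 2280)/(√(-1753 - 511) - R) = (3913 + 2280)/(√(-1753 - 511) - 1*2888/1681) = 6193/(√(-2264) - 2888/1681) = 6193/(2*I*√566 - 2888/1681) = 6193/(-2888/1681 + 2*I*√566)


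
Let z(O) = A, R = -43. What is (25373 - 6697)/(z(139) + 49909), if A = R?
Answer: 9338/24933 ≈ 0.37452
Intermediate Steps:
A = -43
z(O) = -43
(25373 - 6697)/(z(139) + 49909) = (25373 - 6697)/(-43 + 49909) = 18676/49866 = 18676*(1/49866) = 9338/24933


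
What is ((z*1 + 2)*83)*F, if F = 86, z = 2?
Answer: 28552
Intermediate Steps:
((z*1 + 2)*83)*F = ((2*1 + 2)*83)*86 = ((2 + 2)*83)*86 = (4*83)*86 = 332*86 = 28552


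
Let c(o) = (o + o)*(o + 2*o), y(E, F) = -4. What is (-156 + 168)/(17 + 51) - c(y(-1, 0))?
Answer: -1629/17 ≈ -95.823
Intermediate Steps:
c(o) = 6*o**2 (c(o) = (2*o)*(3*o) = 6*o**2)
(-156 + 168)/(17 + 51) - c(y(-1, 0)) = (-156 + 168)/(17 + 51) - 6*(-4)**2 = 12/68 - 6*16 = 12*(1/68) - 1*96 = 3/17 - 96 = -1629/17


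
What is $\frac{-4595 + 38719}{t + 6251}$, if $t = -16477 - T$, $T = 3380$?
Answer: $- \frac{17062}{6803} \approx -2.508$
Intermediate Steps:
$t = -19857$ ($t = -16477 - 3380 = -19857$)
$\frac{-4595 + 38719}{t + 6251} = \frac{-4595 + 38719}{-19857 + 6251} = \frac{34124}{-13606} = 34124 \left(- \frac{1}{13606}\right) = - \frac{17062}{6803}$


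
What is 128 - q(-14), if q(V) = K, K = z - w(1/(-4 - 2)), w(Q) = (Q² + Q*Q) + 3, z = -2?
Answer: 2395/18 ≈ 133.06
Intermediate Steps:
w(Q) = 3 + 2*Q² (w(Q) = (Q² + Q²) + 3 = 2*Q² + 3 = 3 + 2*Q²)
K = -91/18 (K = -2 - (3 + 2*(1/(-4 - 2))²) = -2 - (3 + 2*(1/(-6))²) = -2 - (3 + 2*(-⅙)²) = -2 - (3 + 2*(1/36)) = -2 - (3 + 1/18) = -2 - 1*55/18 = -2 - 55/18 = -91/18 ≈ -5.0556)
q(V) = -91/18
128 - q(-14) = 128 - 1*(-91/18) = 128 + 91/18 = 2395/18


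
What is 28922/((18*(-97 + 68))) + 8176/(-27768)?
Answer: -16820291/301977 ≈ -55.701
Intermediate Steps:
28922/((18*(-97 + 68))) + 8176/(-27768) = 28922/((18*(-29))) + 8176*(-1/27768) = 28922/(-522) - 1022/3471 = 28922*(-1/522) - 1022/3471 = -14461/261 - 1022/3471 = -16820291/301977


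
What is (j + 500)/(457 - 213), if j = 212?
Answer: 178/61 ≈ 2.9180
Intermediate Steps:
(j + 500)/(457 - 213) = (212 + 500)/(457 - 213) = 712/244 = 712*(1/244) = 178/61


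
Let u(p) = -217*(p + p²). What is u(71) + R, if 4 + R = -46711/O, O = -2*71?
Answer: -157475025/142 ≈ -1.1090e+6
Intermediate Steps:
O = -142
R = 46143/142 (R = -4 - 46711/(-142) = -4 - 46711*(-1/142) = -4 + 46711/142 = 46143/142 ≈ 324.95)
u(p) = -217*p - 217*p²
u(71) + R = -217*71*(1 + 71) + 46143/142 = -217*71*72 + 46143/142 = -1109304 + 46143/142 = -157475025/142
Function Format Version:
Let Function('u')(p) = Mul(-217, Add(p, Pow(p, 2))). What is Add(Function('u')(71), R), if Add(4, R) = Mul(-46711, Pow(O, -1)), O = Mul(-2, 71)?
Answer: Rational(-157475025, 142) ≈ -1.1090e+6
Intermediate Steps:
O = -142
R = Rational(46143, 142) (R = Add(-4, Mul(-46711, Pow(-142, -1))) = Add(-4, Mul(-46711, Rational(-1, 142))) = Add(-4, Rational(46711, 142)) = Rational(46143, 142) ≈ 324.95)
Function('u')(p) = Add(Mul(-217, p), Mul(-217, Pow(p, 2)))
Add(Function('u')(71), R) = Add(Mul(-217, 71, Add(1, 71)), Rational(46143, 142)) = Add(Mul(-217, 71, 72), Rational(46143, 142)) = Add(-1109304, Rational(46143, 142)) = Rational(-157475025, 142)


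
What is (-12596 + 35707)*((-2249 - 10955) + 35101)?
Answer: 506061567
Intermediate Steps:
(-12596 + 35707)*((-2249 - 10955) + 35101) = 23111*(-13204 + 35101) = 23111*21897 = 506061567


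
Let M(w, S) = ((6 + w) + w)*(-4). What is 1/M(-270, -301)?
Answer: 1/2136 ≈ 0.00046816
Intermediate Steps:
M(w, S) = -24 - 8*w (M(w, S) = (6 + 2*w)*(-4) = -24 - 8*w)
1/M(-270, -301) = 1/(-24 - 8*(-270)) = 1/(-24 + 2160) = 1/2136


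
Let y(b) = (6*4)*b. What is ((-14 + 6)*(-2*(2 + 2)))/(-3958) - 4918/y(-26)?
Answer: 4856377/617448 ≈ 7.8652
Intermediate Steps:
y(b) = 24*b
((-14 + 6)*(-2*(2 + 2)))/(-3958) - 4918/y(-26) = ((-14 + 6)*(-2*(2 + 2)))/(-3958) - 4918/(24*(-26)) = -(-16)*4*(-1/3958) - 4918/(-624) = -8*(-8)*(-1/3958) - 4918*(-1/624) = 64*(-1/3958) + 2459/312 = -32/1979 + 2459/312 = 4856377/617448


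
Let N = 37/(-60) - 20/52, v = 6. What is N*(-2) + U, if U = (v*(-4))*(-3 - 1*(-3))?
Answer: 781/390 ≈ 2.0026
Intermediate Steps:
N = -781/780 (N = 37*(-1/60) - 20*1/52 = -37/60 - 5/13 = -781/780 ≈ -1.0013)
U = 0 (U = (6*(-4))*(-3 - 1*(-3)) = -24*(-3 + 3) = -24*0 = 0)
N*(-2) + U = -781/780*(-2) + 0 = 781/390 + 0 = 781/390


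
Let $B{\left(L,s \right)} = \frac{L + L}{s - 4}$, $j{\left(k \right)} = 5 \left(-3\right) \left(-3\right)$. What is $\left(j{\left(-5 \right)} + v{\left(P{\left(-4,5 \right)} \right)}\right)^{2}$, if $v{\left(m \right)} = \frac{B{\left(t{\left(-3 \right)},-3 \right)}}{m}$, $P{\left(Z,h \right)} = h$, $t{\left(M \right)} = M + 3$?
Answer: $2025$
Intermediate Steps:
$t{\left(M \right)} = 3 + M$
$j{\left(k \right)} = 45$ ($j{\left(k \right)} = \left(-15\right) \left(-3\right) = 45$)
$B{\left(L,s \right)} = \frac{2 L}{-4 + s}$
$v{\left(m \right)} = 0$ ($v{\left(m \right)} = \frac{2 \left(3 - 3\right) \frac{1}{-4 - 3}}{m} = \frac{2 \cdot 0 \frac{1}{-7}}{m} = \frac{2 \cdot 0 \left(- \frac{1}{7}\right)}{m} = \frac{0}{m} = 0$)
$\left(j{\left(-5 \right)} + v{\left(P{\left(-4,5 \right)} \right)}\right)^{2} = \left(45 + 0\right)^{2} = 45^{2} = 2025$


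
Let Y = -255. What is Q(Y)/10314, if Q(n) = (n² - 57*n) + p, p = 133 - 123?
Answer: 39785/5157 ≈ 7.7148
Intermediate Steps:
p = 10
Q(n) = 10 + n² - 57*n (Q(n) = (n² - 57*n) + 10 = 10 + n² - 57*n)
Q(Y)/10314 = (10 + (-255)² - 57*(-255))/10314 = (10 + 65025 + 14535)*(1/10314) = 79570*(1/10314) = 39785/5157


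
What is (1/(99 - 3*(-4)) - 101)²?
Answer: 125664100/12321 ≈ 10199.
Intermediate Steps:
(1/(99 - 3*(-4)) - 101)² = (1/(99 + 12) - 101)² = (1/111 - 101)² = (-11210/111)² = 125664100/12321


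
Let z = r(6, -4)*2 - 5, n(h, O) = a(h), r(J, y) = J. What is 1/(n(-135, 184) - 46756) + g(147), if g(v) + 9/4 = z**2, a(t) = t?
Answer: 8768613/187564 ≈ 46.750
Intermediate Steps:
n(h, O) = h
z = 7 (z = 6*2 - 5 = 12 - 5 = 7)
g(v) = 187/4 (g(v) = -9/4 + 7**2 = -9/4 + 49 = 187/4)
1/(n(-135, 184) - 46756) + g(147) = 1/(-135 - 46756) + 187/4 = 1/(-46891) + 187/4 = -1/46891 + 187/4 = 8768613/187564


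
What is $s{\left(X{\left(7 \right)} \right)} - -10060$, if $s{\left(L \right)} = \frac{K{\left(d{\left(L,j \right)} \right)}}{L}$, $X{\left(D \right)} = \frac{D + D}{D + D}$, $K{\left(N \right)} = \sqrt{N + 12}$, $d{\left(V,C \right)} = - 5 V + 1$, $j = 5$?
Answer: $10060 + 2 \sqrt{2} \approx 10063.0$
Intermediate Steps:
$d{\left(V,C \right)} = 1 - 5 V$
$K{\left(N \right)} = \sqrt{12 + N}$
$X{\left(D \right)} = 1$ ($X{\left(D \right)} = \frac{2 D}{2 D} = 2 D \frac{1}{2 D} = 1$)
$s{\left(L \right)} = \frac{\sqrt{13 - 5 L}}{L}$ ($s{\left(L \right)} = \frac{\sqrt{12 - \left(-1 + 5 L\right)}}{L} = \frac{\sqrt{13 - 5 L}}{L}$)
$s{\left(X{\left(7 \right)} \right)} - -10060 = \frac{\sqrt{13 - 5}}{1} - -10060 = 1 \sqrt{13 - 5} + 10060 = 1 \sqrt{8} + 10060 = 1 \cdot 2 \sqrt{2} + 10060 = 2 \sqrt{2} + 10060 = 10060 + 2 \sqrt{2}$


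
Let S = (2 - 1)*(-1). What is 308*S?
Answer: -308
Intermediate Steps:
S = -1 (S = 1*(-1) = -1)
308*S = 308*(-1) = -308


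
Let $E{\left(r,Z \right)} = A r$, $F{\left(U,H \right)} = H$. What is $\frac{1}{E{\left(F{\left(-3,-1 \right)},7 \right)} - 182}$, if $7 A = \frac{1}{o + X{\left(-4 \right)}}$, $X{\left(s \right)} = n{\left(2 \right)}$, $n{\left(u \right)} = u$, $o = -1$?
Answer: $- \frac{7}{1275} \approx -0.0054902$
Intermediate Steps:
$X{\left(s \right)} = 2$
$A = \frac{1}{7}$ ($A = \frac{1}{7 \left(-1 + 2\right)} = \frac{1}{7 \cdot 1} = \frac{1}{7} \cdot 1 = \frac{1}{7} \approx 0.14286$)
$E{\left(r,Z \right)} = \frac{r}{7}$
$\frac{1}{E{\left(F{\left(-3,-1 \right)},7 \right)} - 182} = \frac{1}{\frac{1}{7} \left(-1\right) - 182} = \frac{1}{- \frac{1}{7} - 182} = \frac{1}{- \frac{1275}{7}} = - \frac{7}{1275}$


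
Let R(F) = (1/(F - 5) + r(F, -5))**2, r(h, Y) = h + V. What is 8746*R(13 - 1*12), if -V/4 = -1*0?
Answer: 39357/8 ≈ 4919.6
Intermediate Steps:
V = 0 (V = -(-4)*0 = -4*0 = 0)
r(h, Y) = h (r(h, Y) = h + 0 = h)
R(F) = (F + 1/(-5 + F))**2 (R(F) = (1/(F - 5) + F)**2 = (1/(-5 + F) + F)**2 = (F + 1/(-5 + F))**2)
8746*R(13 - 1*12) = 8746*((1 + (13 - 1*12)**2 - 5*(13 - 1*12))**2/(-5 + (13 - 1*12))**2) = 8746*((1 + (13 - 12)**2 - 5*(13 - 12))**2/(-5 + (13 - 12))**2) = 8746*((1 + 1**2 - 5*1)**2/(-5 + 1)**2) = 8746*((1 + 1 - 5)**2/(-4)**2) = 8746*((1/16)*(-3)**2) = 8746*((1/16)*9) = 8746*(9/16) = 39357/8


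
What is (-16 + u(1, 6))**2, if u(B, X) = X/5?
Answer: 5476/25 ≈ 219.04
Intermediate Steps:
u(B, X) = X/5 (u(B, X) = X*(1/5) = X/5)
(-16 + u(1, 6))**2 = (-16 + (1/5)*6)**2 = (-16 + 6/5)**2 = (-74/5)**2 = 5476/25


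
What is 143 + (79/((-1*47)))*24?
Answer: 4825/47 ≈ 102.66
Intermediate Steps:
143 + (79/((-1*47)))*24 = 143 + (79/(-47))*24 = 143 + (79*(-1/47))*24 = 143 - 79/47*24 = 143 - 1896/47 = 4825/47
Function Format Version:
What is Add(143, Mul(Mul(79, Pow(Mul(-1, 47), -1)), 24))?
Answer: Rational(4825, 47) ≈ 102.66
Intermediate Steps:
Add(143, Mul(Mul(79, Pow(Mul(-1, 47), -1)), 24)) = Add(143, Mul(Mul(79, Pow(-47, -1)), 24)) = Add(143, Mul(Mul(79, Rational(-1, 47)), 24)) = Add(143, Mul(Rational(-79, 47), 24)) = Add(143, Rational(-1896, 47)) = Rational(4825, 47)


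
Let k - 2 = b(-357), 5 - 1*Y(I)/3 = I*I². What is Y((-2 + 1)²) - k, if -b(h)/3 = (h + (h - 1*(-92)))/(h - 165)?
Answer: 1181/87 ≈ 13.575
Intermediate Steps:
b(h) = -3*(92 + 2*h)/(-165 + h) (b(h) = -3*(h + (h - 1*(-92)))/(h - 165) = -3*(h + (h + 92))/(-165 + h) = -3*(h + (92 + h))/(-165 + h) = -3*(92 + 2*h)/(-165 + h))
Y(I) = 15 - 3*I³ (Y(I) = 15 - 3*I*I² = 15 - 3*I³)
k = -137/87 (k = 2 + 6*(-46 - 1*(-357))/(-165 - 357) = 2 + 6*(-46 + 357)/(-522) = 2 + 6*(-1/522)*311 = 2 - 311/87 = -137/87 ≈ -1.5747)
Y((-2 + 1)²) - k = (15 - 3*(-2 + 1)⁶) - 1*(-137/87) = (15 - 3*((-1)²)³) + 137/87 = (15 - 3*1³) + 137/87 = (15 - 3*1) + 137/87 = (15 - 3) + 137/87 = 12 + 137/87 = 1181/87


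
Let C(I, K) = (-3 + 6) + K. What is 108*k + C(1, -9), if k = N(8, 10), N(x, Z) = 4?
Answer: 426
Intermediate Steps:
C(I, K) = 3 + K
k = 4
108*k + C(1, -9) = 108*4 + (3 - 9) = 432 - 6 = 426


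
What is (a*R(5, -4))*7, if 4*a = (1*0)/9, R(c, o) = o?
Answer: 0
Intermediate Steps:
a = 0 (a = ((1*0)/9)/4 = (0*(⅑))/4 = (¼)*0 = 0)
(a*R(5, -4))*7 = (0*(-4))*7 = 0*7 = 0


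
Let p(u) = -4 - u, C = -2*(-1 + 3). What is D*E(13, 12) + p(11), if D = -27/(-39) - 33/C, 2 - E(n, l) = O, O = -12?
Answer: 2865/26 ≈ 110.19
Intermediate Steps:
E(n, l) = 14 (E(n, l) = 2 - 1*(-12) = 2 + 12 = 14)
C = -4 (C = -2*2 = -4)
D = 465/52 (D = -27/(-39) - 33/(-4) = -27*(-1/39) - 33*(-¼) = 9/13 + 33/4 = 465/52 ≈ 8.9423)
D*E(13, 12) + p(11) = (465/52)*14 + (-4 - 1*11) = 3255/26 + (-4 - 11) = 3255/26 - 15 = 2865/26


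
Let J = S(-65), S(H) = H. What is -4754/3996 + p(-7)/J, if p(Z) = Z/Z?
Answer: -156503/129870 ≈ -1.2051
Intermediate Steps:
p(Z) = 1
J = -65
-4754/3996 + p(-7)/J = -4754/3996 + 1/(-65) = -4754*1/3996 + 1*(-1/65) = -2377/1998 - 1/65 = -156503/129870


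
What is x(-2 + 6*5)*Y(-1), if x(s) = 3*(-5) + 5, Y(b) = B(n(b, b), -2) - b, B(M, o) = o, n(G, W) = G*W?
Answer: 10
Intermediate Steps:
Y(b) = -2 - b
x(s) = -10 (x(s) = -15 + 5 = -10)
x(-2 + 6*5)*Y(-1) = -10*(-2 - 1*(-1)) = -10*(-2 + 1) = -10*(-1) = 10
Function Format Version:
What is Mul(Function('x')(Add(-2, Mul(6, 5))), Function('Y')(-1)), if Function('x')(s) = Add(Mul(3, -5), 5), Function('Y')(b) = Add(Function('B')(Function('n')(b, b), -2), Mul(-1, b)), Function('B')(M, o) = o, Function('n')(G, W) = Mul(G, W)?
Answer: 10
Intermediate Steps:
Function('Y')(b) = Add(-2, Mul(-1, b))
Function('x')(s) = -10 (Function('x')(s) = Add(-15, 5) = -10)
Mul(Function('x')(Add(-2, Mul(6, 5))), Function('Y')(-1)) = Mul(-10, Add(-2, Mul(-1, -1))) = Mul(-10, Add(-2, 1)) = Mul(-10, -1) = 10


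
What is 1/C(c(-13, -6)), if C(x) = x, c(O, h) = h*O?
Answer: 1/78 ≈ 0.012821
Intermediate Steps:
c(O, h) = O*h
1/C(c(-13, -6)) = 1/(-13*(-6)) = 1/78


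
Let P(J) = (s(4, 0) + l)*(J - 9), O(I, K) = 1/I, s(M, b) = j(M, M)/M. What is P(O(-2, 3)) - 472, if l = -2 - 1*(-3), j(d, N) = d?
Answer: -491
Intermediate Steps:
s(M, b) = 1 (s(M, b) = M/M = 1)
l = 1 (l = -2 + 3 = 1)
P(J) = -18 + 2*J (P(J) = (1 + 1)*(J - 9) = 2*(-9 + J) = -18 + 2*J)
P(O(-2, 3)) - 472 = (-18 + 2/(-2)) - 472 = (-18 + 2*(-½)) - 472 = (-18 - 1) - 472 = -19 - 472 = -491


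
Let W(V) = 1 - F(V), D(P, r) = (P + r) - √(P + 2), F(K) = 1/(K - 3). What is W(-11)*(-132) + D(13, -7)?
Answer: -948/7 - √15 ≈ -139.30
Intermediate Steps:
F(K) = 1/(-3 + K)
D(P, r) = P + r - √(2 + P) (D(P, r) = (P + r) - √(2 + P) = P + r - √(2 + P))
W(V) = 1 - 1/(-3 + V)
W(-11)*(-132) + D(13, -7) = ((-4 - 11)/(-3 - 11))*(-132) + (13 - 7 - √(2 + 13)) = (-15/(-14))*(-132) + (13 - 7 - √15) = -1/14*(-15)*(-132) + (6 - √15) = (15/14)*(-132) + (6 - √15) = -990/7 + (6 - √15) = -948/7 - √15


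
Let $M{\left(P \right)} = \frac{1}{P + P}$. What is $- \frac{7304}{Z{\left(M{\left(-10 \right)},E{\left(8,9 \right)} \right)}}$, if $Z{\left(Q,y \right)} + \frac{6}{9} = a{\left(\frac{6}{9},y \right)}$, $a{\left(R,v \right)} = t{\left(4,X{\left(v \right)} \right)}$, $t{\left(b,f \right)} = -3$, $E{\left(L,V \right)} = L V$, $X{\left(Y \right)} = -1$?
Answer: $1992$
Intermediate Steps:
$a{\left(R,v \right)} = -3$
$M{\left(P \right)} = \frac{1}{2 P}$
$Z{\left(Q,y \right)} = - \frac{11}{3}$ ($Z{\left(Q,y \right)} = - \frac{2}{3} - 3 = - \frac{11}{3}$)
$- \frac{7304}{Z{\left(M{\left(-10 \right)},E{\left(8,9 \right)} \right)}} = - \frac{7304}{- \frac{11}{3}} = \left(-7304\right) \left(- \frac{3}{11}\right) = 1992$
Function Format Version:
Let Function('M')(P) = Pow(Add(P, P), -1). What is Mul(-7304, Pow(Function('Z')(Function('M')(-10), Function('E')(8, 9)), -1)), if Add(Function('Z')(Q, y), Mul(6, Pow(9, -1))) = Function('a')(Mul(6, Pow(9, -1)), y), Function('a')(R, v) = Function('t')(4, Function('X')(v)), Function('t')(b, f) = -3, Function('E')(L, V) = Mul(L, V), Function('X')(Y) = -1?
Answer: 1992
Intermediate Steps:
Function('a')(R, v) = -3
Function('M')(P) = Mul(Rational(1, 2), Pow(P, -1)) (Function('M')(P) = Pow(Mul(2, P), -1) = Mul(Rational(1, 2), Pow(P, -1)))
Function('Z')(Q, y) = Rational(-11, 3) (Function('Z')(Q, y) = Add(Rational(-2, 3), -3) = Rational(-11, 3))
Mul(-7304, Pow(Function('Z')(Function('M')(-10), Function('E')(8, 9)), -1)) = Mul(-7304, Pow(Rational(-11, 3), -1)) = Mul(-7304, Rational(-3, 11)) = 1992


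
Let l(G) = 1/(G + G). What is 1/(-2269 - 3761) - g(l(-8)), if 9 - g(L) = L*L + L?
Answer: -6991913/771840 ≈ -9.0588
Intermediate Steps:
l(G) = 1/(2*G)
g(L) = 9 - L - L**2 (g(L) = 9 - (L*L + L) = 9 - (L**2 + L) = 9 - (L + L**2) = 9 + (-L - L**2) = 9 - L - L**2)
1/(-2269 - 3761) - g(l(-8)) = 1/(-2269 - 3761) - (9 - 1/(2*(-8)) - ((1/2)/(-8))**2) = 1/(-6030) - (9 - (-1)/(2*8) - ((1/2)*(-1/8))**2) = -1/6030 - (9 - 1*(-1/16) - (-1/16)**2) = -1/6030 - (9 + 1/16 - 1*1/256) = -1/6030 - (9 + 1/16 - 1/256) = -1/6030 - 1*2319/256 = -1/6030 - 2319/256 = -6991913/771840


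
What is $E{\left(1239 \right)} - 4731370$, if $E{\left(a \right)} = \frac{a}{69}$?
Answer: $- \frac{108821097}{23} \approx -4.7314 \cdot 10^{6}$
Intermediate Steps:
$E{\left(a \right)} = \frac{a}{69}$ ($E{\left(a \right)} = a \frac{1}{69} = \frac{a}{69}$)
$E{\left(1239 \right)} - 4731370 = \frac{1}{69} \cdot 1239 - 4731370 = \frac{413}{23} - 4731370 = - \frac{108821097}{23}$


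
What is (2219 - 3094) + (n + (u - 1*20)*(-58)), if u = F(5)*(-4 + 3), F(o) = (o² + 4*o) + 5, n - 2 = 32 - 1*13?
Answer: 3206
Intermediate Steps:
n = 21 (n = 2 + (32 - 1*13) = 2 + (32 - 13) = 2 + 19 = 21)
F(o) = 5 + o² + 4*o
u = -50 (u = (5 + 5² + 4*5)*(-4 + 3) = (5 + 25 + 20)*(-1) = 50*(-1) = -50)
(2219 - 3094) + (n + (u - 1*20)*(-58)) = (2219 - 3094) + (21 + (-50 - 1*20)*(-58)) = -875 + (21 + (-50 - 20)*(-58)) = -875 + (21 - 70*(-58)) = -875 + (21 + 4060) = -875 + 4081 = 3206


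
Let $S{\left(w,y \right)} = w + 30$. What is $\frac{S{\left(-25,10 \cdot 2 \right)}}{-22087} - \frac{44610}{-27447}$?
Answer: $\frac{328387945}{202073963} \approx 1.6251$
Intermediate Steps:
$S{\left(w,y \right)} = 30 + w$
$\frac{S{\left(-25,10 \cdot 2 \right)}}{-22087} - \frac{44610}{-27447} = \frac{30 - 25}{-22087} - \frac{44610}{-27447} = 5 \left(- \frac{1}{22087}\right) - - \frac{14870}{9149} = - \frac{5}{22087} + \frac{14870}{9149} = \frac{328387945}{202073963}$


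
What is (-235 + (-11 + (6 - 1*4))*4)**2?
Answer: 73441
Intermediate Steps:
(-235 + (-11 + (6 - 1*4))*4)**2 = (-235 + (-11 + (6 - 4))*4)**2 = (-235 + (-11 + 2)*4)**2 = (-235 - 9*4)**2 = (-235 - 36)**2 = (-271)**2 = 73441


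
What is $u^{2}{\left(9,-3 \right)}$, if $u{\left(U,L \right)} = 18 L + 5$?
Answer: $2401$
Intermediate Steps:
$u{\left(U,L \right)} = 5 + 18 L$
$u^{2}{\left(9,-3 \right)} = \left(5 + 18 \left(-3\right)\right)^{2} = \left(5 - 54\right)^{2} = \left(-49\right)^{2} = 2401$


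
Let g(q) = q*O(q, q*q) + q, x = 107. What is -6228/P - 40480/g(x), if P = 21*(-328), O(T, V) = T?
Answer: -4309489/1658286 ≈ -2.5988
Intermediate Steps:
g(q) = q + q² (g(q) = q*q + q = q² + q = q + q²)
P = -6888
-6228/P - 40480/g(x) = -6228/(-6888) - 40480*1/(107*(1 + 107)) = -6228*(-1/6888) - 40480/(107*108) = 519/574 - 40480/11556 = 519/574 - 40480*1/11556 = 519/574 - 10120/2889 = -4309489/1658286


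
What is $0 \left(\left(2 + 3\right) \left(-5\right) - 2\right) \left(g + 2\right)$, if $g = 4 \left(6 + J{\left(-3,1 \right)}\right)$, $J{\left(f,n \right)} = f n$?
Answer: $0$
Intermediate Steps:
$g = 12$ ($g = 4 \left(6 - 3\right) = 4 \cdot 3 = 12$)
$0 \left(\left(2 + 3\right) \left(-5\right) - 2\right) \left(g + 2\right) = 0 \left(\left(2 + 3\right) \left(-5\right) - 2\right) \left(12 + 2\right) = 0 \left(5 \left(-5\right) - 2\right) 14 = 0 \left(-25 - 2\right) 14 = 0 \left(-27\right) 14 = 0 \cdot 14 = 0$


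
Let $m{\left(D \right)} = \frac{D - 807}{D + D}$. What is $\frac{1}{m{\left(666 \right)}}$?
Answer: $- \frac{444}{47} \approx -9.4468$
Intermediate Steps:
$m{\left(D \right)} = \frac{-807 + D}{2 D}$
$\frac{1}{m{\left(666 \right)}} = \frac{1}{\frac{1}{2} \cdot \frac{1}{666} \left(-807 + 666\right)} = \frac{1}{\frac{1}{2} \cdot \frac{1}{666} \left(-141\right)} = \frac{1}{- \frac{47}{444}} = - \frac{444}{47}$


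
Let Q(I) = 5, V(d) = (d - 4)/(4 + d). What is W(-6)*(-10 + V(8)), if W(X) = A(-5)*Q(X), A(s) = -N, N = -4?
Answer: -580/3 ≈ -193.33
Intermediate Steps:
V(d) = (-4 + d)/(4 + d)
A(s) = 4 (A(s) = -1*(-4) = 4)
W(X) = 20 (W(X) = 4*5 = 20)
W(-6)*(-10 + V(8)) = 20*(-10 + (-4 + 8)/(4 + 8)) = 20*(-10 + 4/12) = 20*(-10 + (1/12)*4) = 20*(-10 + ⅓) = 20*(-29/3) = -580/3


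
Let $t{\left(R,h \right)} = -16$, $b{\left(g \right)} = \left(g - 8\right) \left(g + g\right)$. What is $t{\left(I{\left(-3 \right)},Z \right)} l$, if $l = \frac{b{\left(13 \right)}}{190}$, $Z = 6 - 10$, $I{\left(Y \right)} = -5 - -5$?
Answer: $- \frac{208}{19} \approx -10.947$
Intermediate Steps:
$I{\left(Y \right)} = 0$ ($I{\left(Y \right)} = -5 + 5 = 0$)
$b{\left(g \right)} = 2 g \left(-8 + g\right)$ ($b{\left(g \right)} = \left(-8 + g\right) 2 g = 2 g \left(-8 + g\right)$)
$Z = -4$ ($Z = 6 - 10 = -4$)
$l = \frac{13}{19}$ ($l = \frac{2 \cdot 13 \left(-8 + 13\right)}{190} = 2 \cdot 13 \cdot 5 \cdot \frac{1}{190} = 130 \cdot \frac{1}{190} = \frac{13}{19} \approx 0.68421$)
$t{\left(I{\left(-3 \right)},Z \right)} l = \left(-16\right) \frac{13}{19} = - \frac{208}{19}$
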